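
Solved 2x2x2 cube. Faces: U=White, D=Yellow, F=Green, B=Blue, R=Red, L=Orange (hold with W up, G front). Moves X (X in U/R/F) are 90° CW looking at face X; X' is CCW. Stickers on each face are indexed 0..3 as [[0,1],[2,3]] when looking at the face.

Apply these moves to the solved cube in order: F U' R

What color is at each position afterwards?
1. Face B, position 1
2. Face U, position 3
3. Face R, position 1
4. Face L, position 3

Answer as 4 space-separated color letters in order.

Answer: R G G Y

Derivation:
After move 1 (F): F=GGGG U=WWOO R=WRWR D=RRYY L=OYOY
After move 2 (U'): U=WOWO F=OYGG R=GGWR B=WRBB L=BBOY
After move 3 (R): R=WGRG U=WYWG F=ORGY D=RBYW B=OROB
Query 1: B[1] = R
Query 2: U[3] = G
Query 3: R[1] = G
Query 4: L[3] = Y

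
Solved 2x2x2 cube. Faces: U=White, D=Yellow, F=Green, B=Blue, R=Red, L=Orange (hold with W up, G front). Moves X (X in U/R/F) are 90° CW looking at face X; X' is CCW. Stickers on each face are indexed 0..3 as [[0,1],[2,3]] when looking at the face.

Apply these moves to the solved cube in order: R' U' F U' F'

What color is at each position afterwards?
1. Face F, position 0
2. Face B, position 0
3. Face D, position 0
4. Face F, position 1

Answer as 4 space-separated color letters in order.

After move 1 (R'): R=RRRR U=WBWB F=GWGW D=YGYG B=YBYB
After move 2 (U'): U=BBWW F=OOGW R=GWRR B=RRYB L=YBOO
After move 3 (F): F=GOWO U=BBOB R=WWWR D=RGYG L=YYOG
After move 4 (U'): U=BBBO F=YYWO R=GOWR B=WWYB L=RROG
After move 5 (F'): F=YOYW U=BBGW R=GORR D=RGYG L=ROOB
Query 1: F[0] = Y
Query 2: B[0] = W
Query 3: D[0] = R
Query 4: F[1] = O

Answer: Y W R O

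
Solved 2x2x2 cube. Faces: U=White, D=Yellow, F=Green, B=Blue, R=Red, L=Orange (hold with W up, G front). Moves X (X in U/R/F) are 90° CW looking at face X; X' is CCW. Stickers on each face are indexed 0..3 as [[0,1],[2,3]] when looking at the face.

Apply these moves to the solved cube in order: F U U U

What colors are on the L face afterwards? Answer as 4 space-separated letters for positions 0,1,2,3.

Answer: B B O Y

Derivation:
After move 1 (F): F=GGGG U=WWOO R=WRWR D=RRYY L=OYOY
After move 2 (U): U=OWOW F=WRGG R=BBWR B=OYBB L=GGOY
After move 3 (U): U=OOWW F=BBGG R=OYWR B=GGBB L=WROY
After move 4 (U): U=WOWO F=OYGG R=GGWR B=WRBB L=BBOY
Query: L face = BBOY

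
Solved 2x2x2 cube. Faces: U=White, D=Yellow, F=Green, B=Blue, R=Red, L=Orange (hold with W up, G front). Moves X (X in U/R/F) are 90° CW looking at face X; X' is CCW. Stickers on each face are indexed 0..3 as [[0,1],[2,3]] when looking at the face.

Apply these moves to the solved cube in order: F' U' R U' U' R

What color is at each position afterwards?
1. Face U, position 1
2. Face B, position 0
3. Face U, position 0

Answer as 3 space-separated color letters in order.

After move 1 (F'): F=GGGG U=WWRR R=YRYR D=OOYY L=OWOW
After move 2 (U'): U=WRWR F=OWGG R=GGYR B=YRBB L=BBOW
After move 3 (R): R=YGRG U=WWWG F=OOGY D=OBYY B=RRRB
After move 4 (U'): U=WGWW F=BBGY R=OORG B=YGRB L=RROW
After move 5 (U'): U=GWWW F=RRGY R=BBRG B=OORB L=YGOW
After move 6 (R): R=RBGB U=GRWY F=RBGY D=ORYO B=WOWB
Query 1: U[1] = R
Query 2: B[0] = W
Query 3: U[0] = G

Answer: R W G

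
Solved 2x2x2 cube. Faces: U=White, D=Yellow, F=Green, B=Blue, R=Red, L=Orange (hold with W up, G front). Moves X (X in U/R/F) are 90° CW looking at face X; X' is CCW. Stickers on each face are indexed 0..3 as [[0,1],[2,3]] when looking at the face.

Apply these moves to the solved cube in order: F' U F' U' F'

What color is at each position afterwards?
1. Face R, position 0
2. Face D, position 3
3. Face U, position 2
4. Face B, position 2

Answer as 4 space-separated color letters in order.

Answer: W Y R B

Derivation:
After move 1 (F'): F=GGGG U=WWRR R=YRYR D=OOYY L=OWOW
After move 2 (U): U=RWRW F=YRGG R=BBYR B=OWBB L=GGOW
After move 3 (F'): F=RGYG U=RWBY R=OBOR D=GWYY L=GWOR
After move 4 (U'): U=WYRB F=GWYG R=RGOR B=OBBB L=OWOR
After move 5 (F'): F=WGGY U=WYRO R=WGGR D=WRYY L=OBOR
Query 1: R[0] = W
Query 2: D[3] = Y
Query 3: U[2] = R
Query 4: B[2] = B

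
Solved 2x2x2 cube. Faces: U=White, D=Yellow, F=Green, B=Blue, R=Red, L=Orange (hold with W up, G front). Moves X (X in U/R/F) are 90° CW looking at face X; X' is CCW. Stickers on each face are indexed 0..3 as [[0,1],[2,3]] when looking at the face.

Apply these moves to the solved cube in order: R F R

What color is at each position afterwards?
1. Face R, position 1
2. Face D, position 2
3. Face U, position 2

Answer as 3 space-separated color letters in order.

Answer: W Y O

Derivation:
After move 1 (R): R=RRRR U=WGWG F=GYGY D=YBYB B=WBWB
After move 2 (F): F=GGYY U=WGOO R=WRGR D=RRYB L=OYOB
After move 3 (R): R=GWRR U=WGOY F=GRYB D=RWYW B=OBGB
Query 1: R[1] = W
Query 2: D[2] = Y
Query 3: U[2] = O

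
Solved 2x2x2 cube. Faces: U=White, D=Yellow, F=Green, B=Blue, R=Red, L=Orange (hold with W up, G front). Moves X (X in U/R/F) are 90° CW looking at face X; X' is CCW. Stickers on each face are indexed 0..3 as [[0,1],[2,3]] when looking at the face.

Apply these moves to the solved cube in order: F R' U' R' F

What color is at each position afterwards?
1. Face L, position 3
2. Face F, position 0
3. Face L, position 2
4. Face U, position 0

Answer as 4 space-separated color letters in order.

After move 1 (F): F=GGGG U=WWOO R=WRWR D=RRYY L=OYOY
After move 2 (R'): R=RRWW U=WBOB F=GWGO D=RGYG B=YBRB
After move 3 (U'): U=BBWO F=OYGO R=GWWW B=RRRB L=YBOY
After move 4 (R'): R=WWGW U=BRWR F=OBGO D=RYYO B=GRGB
After move 5 (F): F=GOOB U=BRYB R=WWRW D=GWYO L=YROY
Query 1: L[3] = Y
Query 2: F[0] = G
Query 3: L[2] = O
Query 4: U[0] = B

Answer: Y G O B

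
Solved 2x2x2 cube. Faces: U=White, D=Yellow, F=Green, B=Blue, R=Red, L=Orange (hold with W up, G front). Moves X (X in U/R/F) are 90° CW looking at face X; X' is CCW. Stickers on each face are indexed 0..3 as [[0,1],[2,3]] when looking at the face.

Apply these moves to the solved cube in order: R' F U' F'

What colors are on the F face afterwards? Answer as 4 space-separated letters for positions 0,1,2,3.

After move 1 (R'): R=RRRR U=WBWB F=GWGW D=YGYG B=YBYB
After move 2 (F): F=GGWW U=WBOO R=WRBR D=RRYG L=OYOG
After move 3 (U'): U=BOWO F=OYWW R=GGBR B=WRYB L=YBOG
After move 4 (F'): F=YWOW U=BOGB R=RGRR D=BGYG L=YOOW
Query: F face = YWOW

Answer: Y W O W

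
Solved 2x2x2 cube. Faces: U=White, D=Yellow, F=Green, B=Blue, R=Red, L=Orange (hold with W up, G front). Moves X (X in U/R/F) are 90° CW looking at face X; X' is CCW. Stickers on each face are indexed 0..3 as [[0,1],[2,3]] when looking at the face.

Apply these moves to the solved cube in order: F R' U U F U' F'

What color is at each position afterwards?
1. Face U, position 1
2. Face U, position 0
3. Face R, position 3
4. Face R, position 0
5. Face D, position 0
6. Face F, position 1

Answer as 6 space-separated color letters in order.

Answer: R O W O W B

Derivation:
After move 1 (F): F=GGGG U=WWOO R=WRWR D=RRYY L=OYOY
After move 2 (R'): R=RRWW U=WBOB F=GWGO D=RGYG B=YBRB
After move 3 (U): U=OWBB F=RRGO R=YBWW B=OYRB L=GWOY
After move 4 (U): U=BOBW F=YBGO R=OYWW B=GWRB L=RROY
After move 5 (F): F=GYOB U=BOYR R=BYWW D=WOYG L=RROG
After move 6 (U'): U=ORBY F=RROB R=GYWW B=BYRB L=GWOG
After move 7 (F'): F=RBRO U=ORGW R=OYWW D=WGYG L=GYOB
Query 1: U[1] = R
Query 2: U[0] = O
Query 3: R[3] = W
Query 4: R[0] = O
Query 5: D[0] = W
Query 6: F[1] = B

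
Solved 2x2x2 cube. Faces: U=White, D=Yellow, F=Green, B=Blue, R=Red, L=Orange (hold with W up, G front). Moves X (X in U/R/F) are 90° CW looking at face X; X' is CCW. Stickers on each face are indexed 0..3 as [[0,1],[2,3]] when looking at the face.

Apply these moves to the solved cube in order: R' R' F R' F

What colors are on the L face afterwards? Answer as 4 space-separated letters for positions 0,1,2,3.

After move 1 (R'): R=RRRR U=WBWB F=GWGW D=YGYG B=YBYB
After move 2 (R'): R=RRRR U=WYWY F=GBGB D=YWYW B=GBGB
After move 3 (F): F=GGBB U=WYOO R=WRYR D=RRYW L=OYOW
After move 4 (R'): R=RRWY U=WGOG F=GYBO D=RGYB B=WBRB
After move 5 (F): F=BGOY U=WGWY R=ORGY D=WRYB L=OROG
Query: L face = OROG

Answer: O R O G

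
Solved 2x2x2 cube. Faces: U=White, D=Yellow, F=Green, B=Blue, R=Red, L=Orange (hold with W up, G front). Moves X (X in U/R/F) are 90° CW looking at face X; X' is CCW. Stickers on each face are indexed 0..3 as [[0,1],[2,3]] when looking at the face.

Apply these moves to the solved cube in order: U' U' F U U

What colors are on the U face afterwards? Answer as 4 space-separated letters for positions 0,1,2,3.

After move 1 (U'): U=WWWW F=OOGG R=GGRR B=RRBB L=BBOO
After move 2 (U'): U=WWWW F=BBGG R=OORR B=GGBB L=RROO
After move 3 (F): F=GBGB U=WWOR R=WOWR D=ROYY L=RYOY
After move 4 (U): U=OWRW F=WOGB R=GGWR B=RYBB L=GBOY
After move 5 (U): U=ROWW F=GGGB R=RYWR B=GBBB L=WOOY
Query: U face = ROWW

Answer: R O W W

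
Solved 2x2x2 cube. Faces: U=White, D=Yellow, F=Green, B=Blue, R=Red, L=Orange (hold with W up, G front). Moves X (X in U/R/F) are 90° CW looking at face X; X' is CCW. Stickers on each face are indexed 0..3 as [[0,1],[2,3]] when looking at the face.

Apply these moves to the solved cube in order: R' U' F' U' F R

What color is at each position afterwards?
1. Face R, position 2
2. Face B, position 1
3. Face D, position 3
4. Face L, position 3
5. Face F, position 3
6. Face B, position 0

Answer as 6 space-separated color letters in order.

After move 1 (R'): R=RRRR U=WBWB F=GWGW D=YGYG B=YBYB
After move 2 (U'): U=BBWW F=OOGW R=GWRR B=RRYB L=YBOO
After move 3 (F'): F=OWOG U=BBGR R=GWYR D=BOYG L=YWOW
After move 4 (U'): U=BRBG F=YWOG R=OWYR B=GWYB L=RROW
After move 5 (F): F=OYGW U=BRWR R=BWGR D=YOYG L=RBOO
After move 6 (R): R=GBRW U=BYWW F=OOGG D=YYYG B=RWRB
Query 1: R[2] = R
Query 2: B[1] = W
Query 3: D[3] = G
Query 4: L[3] = O
Query 5: F[3] = G
Query 6: B[0] = R

Answer: R W G O G R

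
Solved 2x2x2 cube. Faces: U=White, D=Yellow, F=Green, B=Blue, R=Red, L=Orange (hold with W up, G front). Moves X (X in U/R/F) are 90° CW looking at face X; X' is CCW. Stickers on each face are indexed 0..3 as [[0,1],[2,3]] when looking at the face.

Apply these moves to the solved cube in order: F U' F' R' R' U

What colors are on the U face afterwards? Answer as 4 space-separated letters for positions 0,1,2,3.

Answer: G W Y Y

Derivation:
After move 1 (F): F=GGGG U=WWOO R=WRWR D=RRYY L=OYOY
After move 2 (U'): U=WOWO F=OYGG R=GGWR B=WRBB L=BBOY
After move 3 (F'): F=YGOG U=WOGW R=RGRR D=BYYY L=BOOW
After move 4 (R'): R=GRRR U=WBGW F=YOOW D=BGYG B=YRYB
After move 5 (R'): R=RRGR U=WYGY F=YBOW D=BOYW B=GRGB
After move 6 (U): U=GWYY F=RROW R=GRGR B=BOGB L=YBOW
Query: U face = GWYY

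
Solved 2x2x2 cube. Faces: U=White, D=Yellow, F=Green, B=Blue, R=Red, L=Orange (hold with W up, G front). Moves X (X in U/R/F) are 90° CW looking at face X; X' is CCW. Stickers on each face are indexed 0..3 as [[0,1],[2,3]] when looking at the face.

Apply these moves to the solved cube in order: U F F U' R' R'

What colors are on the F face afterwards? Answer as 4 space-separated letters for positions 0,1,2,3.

After move 1 (U): U=WWWW F=RRGG R=BBRR B=OOBB L=GGOO
After move 2 (F): F=GRGR U=WWOG R=WBWR D=RBYY L=GYOY
After move 3 (F): F=GGRR U=WWYY R=OBGR D=WWYY L=GROB
After move 4 (U'): U=WYWY F=GRRR R=GGGR B=OBBB L=OOOB
After move 5 (R'): R=GRGG U=WBWO F=GYRY D=WRYR B=YBWB
After move 6 (R'): R=RGGG U=WWWY F=GBRO D=WYYY B=RBRB
Query: F face = GBRO

Answer: G B R O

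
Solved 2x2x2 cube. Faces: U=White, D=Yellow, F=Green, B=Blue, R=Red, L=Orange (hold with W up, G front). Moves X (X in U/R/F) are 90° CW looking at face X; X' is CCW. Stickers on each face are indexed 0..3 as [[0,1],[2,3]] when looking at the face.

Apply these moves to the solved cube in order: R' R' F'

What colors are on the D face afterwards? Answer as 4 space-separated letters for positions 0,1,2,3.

Answer: O O Y W

Derivation:
After move 1 (R'): R=RRRR U=WBWB F=GWGW D=YGYG B=YBYB
After move 2 (R'): R=RRRR U=WYWY F=GBGB D=YWYW B=GBGB
After move 3 (F'): F=BBGG U=WYRR R=WRYR D=OOYW L=OYOW
Query: D face = OOYW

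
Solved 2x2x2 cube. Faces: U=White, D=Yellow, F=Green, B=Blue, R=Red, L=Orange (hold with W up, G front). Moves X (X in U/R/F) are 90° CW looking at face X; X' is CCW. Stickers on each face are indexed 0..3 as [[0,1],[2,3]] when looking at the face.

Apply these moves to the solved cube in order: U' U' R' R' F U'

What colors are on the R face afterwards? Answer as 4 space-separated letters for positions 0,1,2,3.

Answer: G B Y O

Derivation:
After move 1 (U'): U=WWWW F=OOGG R=GGRR B=RRBB L=BBOO
After move 2 (U'): U=WWWW F=BBGG R=OORR B=GGBB L=RROO
After move 3 (R'): R=OROR U=WBWG F=BWGW D=YBYG B=YGYB
After move 4 (R'): R=RROO U=WYWY F=BBGG D=YWYW B=GGBB
After move 5 (F): F=GBGB U=WYOR R=WRYO D=ORYW L=RYOW
After move 6 (U'): U=YRWO F=RYGB R=GBYO B=WRBB L=GGOW
Query: R face = GBYO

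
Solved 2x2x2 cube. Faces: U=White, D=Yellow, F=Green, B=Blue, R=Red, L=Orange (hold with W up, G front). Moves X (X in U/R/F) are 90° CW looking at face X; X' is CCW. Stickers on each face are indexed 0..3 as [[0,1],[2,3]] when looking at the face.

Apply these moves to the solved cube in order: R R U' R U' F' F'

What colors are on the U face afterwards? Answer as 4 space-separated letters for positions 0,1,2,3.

After move 1 (R): R=RRRR U=WGWG F=GYGY D=YBYB B=WBWB
After move 2 (R): R=RRRR U=WYWY F=GBGB D=YWYW B=GBGB
After move 3 (U'): U=YYWW F=OOGB R=GBRR B=RRGB L=GBOO
After move 4 (R): R=RGRB U=YOWB F=OWGW D=YGYR B=WRYB
After move 5 (U'): U=OBYW F=GBGW R=OWRB B=RGYB L=WROO
After move 6 (F'): F=BWGG U=OBOR R=GWYB D=ROYR L=WWOY
After move 7 (F'): F=WGBG U=OBGY R=OWRB D=WYYR L=WROO
Query: U face = OBGY

Answer: O B G Y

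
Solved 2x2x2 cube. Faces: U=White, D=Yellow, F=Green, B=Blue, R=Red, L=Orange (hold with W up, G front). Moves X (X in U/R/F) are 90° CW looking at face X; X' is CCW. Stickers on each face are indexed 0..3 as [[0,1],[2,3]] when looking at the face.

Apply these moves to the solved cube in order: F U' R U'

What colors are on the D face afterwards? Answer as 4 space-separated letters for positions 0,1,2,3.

Answer: R B Y W

Derivation:
After move 1 (F): F=GGGG U=WWOO R=WRWR D=RRYY L=OYOY
After move 2 (U'): U=WOWO F=OYGG R=GGWR B=WRBB L=BBOY
After move 3 (R): R=WGRG U=WYWG F=ORGY D=RBYW B=OROB
After move 4 (U'): U=YGWW F=BBGY R=ORRG B=WGOB L=OROY
Query: D face = RBYW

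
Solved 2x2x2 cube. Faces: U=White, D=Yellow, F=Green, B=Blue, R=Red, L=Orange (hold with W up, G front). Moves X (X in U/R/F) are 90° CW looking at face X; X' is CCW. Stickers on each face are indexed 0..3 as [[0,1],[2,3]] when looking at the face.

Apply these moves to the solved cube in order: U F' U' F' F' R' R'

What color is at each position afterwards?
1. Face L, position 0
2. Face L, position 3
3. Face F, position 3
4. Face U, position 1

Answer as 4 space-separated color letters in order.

After move 1 (U): U=WWWW F=RRGG R=BBRR B=OOBB L=GGOO
After move 2 (F'): F=RGRG U=WWBR R=YBYR D=GOYY L=GWOW
After move 3 (U'): U=WRWB F=GWRG R=RGYR B=YBBB L=OOOW
After move 4 (F'): F=WGGR U=WRRY R=OGGR D=OWYY L=OBOW
After move 5 (F'): F=GRWG U=WROG R=WGOR D=BWYY L=OYOR
After move 6 (R'): R=GRWO U=WBOY F=GRWG D=BRYG B=YBWB
After move 7 (R'): R=ROGW U=WWOY F=GBWY D=BRYG B=GBRB
Query 1: L[0] = O
Query 2: L[3] = R
Query 3: F[3] = Y
Query 4: U[1] = W

Answer: O R Y W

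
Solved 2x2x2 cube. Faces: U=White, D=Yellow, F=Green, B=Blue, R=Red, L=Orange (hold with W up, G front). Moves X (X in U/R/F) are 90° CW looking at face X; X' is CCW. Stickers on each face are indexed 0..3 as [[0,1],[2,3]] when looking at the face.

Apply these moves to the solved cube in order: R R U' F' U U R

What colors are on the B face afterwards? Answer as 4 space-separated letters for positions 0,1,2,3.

After move 1 (R): R=RRRR U=WGWG F=GYGY D=YBYB B=WBWB
After move 2 (R): R=RRRR U=WYWY F=GBGB D=YWYW B=GBGB
After move 3 (U'): U=YYWW F=OOGB R=GBRR B=RRGB L=GBOO
After move 4 (F'): F=OBOG U=YYGR R=WBYR D=BOYW L=GWOW
After move 5 (U): U=GYRY F=WBOG R=RRYR B=GWGB L=OBOW
After move 6 (U): U=RGYY F=RROG R=GWYR B=OBGB L=WBOW
After move 7 (R): R=YGRW U=RRYG F=ROOW D=BGYO B=YBGB
Query: B face = YBGB

Answer: Y B G B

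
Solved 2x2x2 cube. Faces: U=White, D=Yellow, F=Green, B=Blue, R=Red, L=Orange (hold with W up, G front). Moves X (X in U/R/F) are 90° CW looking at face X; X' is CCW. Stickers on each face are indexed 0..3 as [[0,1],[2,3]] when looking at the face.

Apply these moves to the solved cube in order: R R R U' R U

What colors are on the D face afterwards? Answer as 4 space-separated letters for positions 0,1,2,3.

Answer: Y Y Y R

Derivation:
After move 1 (R): R=RRRR U=WGWG F=GYGY D=YBYB B=WBWB
After move 2 (R): R=RRRR U=WYWY F=GBGB D=YWYW B=GBGB
After move 3 (R): R=RRRR U=WBWB F=GWGW D=YGYG B=YBYB
After move 4 (U'): U=BBWW F=OOGW R=GWRR B=RRYB L=YBOO
After move 5 (R): R=RGRW U=BOWW F=OGGG D=YYYR B=WRBB
After move 6 (U): U=WBWO F=RGGG R=WRRW B=YBBB L=OGOO
Query: D face = YYYR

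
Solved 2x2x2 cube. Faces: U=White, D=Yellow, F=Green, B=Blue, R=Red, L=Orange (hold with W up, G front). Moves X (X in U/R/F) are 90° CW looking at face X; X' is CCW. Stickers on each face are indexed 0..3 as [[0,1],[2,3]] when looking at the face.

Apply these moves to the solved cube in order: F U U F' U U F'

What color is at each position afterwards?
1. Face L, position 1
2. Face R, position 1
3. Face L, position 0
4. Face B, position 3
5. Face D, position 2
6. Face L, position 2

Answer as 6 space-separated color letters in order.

After move 1 (F): F=GGGG U=WWOO R=WRWR D=RRYY L=OYOY
After move 2 (U): U=OWOW F=WRGG R=BBWR B=OYBB L=GGOY
After move 3 (U): U=OOWW F=BBGG R=OYWR B=GGBB L=WROY
After move 4 (F'): F=BGBG U=OOOW R=RYRR D=RYYY L=WWOW
After move 5 (U): U=OOWO F=RYBG R=GGRR B=WWBB L=BGOW
After move 6 (U): U=WOOO F=GGBG R=WWRR B=BGBB L=RYOW
After move 7 (F'): F=GGGB U=WOWR R=YWRR D=YWYY L=ROOO
Query 1: L[1] = O
Query 2: R[1] = W
Query 3: L[0] = R
Query 4: B[3] = B
Query 5: D[2] = Y
Query 6: L[2] = O

Answer: O W R B Y O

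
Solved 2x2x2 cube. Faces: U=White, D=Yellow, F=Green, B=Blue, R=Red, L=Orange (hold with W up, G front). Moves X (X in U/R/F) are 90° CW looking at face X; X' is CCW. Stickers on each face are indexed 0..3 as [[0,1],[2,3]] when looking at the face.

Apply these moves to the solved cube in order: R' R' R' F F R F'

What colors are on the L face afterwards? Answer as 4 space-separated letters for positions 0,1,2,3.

After move 1 (R'): R=RRRR U=WBWB F=GWGW D=YGYG B=YBYB
After move 2 (R'): R=RRRR U=WYWY F=GBGB D=YWYW B=GBGB
After move 3 (R'): R=RRRR U=WGWG F=GYGY D=YBYB B=WBWB
After move 4 (F): F=GGYY U=WGOO R=WRGR D=RRYB L=OYOB
After move 5 (F): F=YGYG U=WGBY R=OROR D=GWYB L=OROR
After move 6 (R): R=OORR U=WGBG F=YWYB D=GWYW B=YBGB
After move 7 (F'): F=WBYY U=WGOR R=WOGR D=RRYW L=OGOB
Query: L face = OGOB

Answer: O G O B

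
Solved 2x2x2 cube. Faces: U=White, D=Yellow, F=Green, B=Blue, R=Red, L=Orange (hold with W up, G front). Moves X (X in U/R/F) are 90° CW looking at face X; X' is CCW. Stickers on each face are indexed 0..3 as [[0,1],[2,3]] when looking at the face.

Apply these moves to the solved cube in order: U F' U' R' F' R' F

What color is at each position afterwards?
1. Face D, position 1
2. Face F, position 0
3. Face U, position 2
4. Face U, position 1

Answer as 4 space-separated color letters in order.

Answer: R G W O

Derivation:
After move 1 (U): U=WWWW F=RRGG R=BBRR B=OOBB L=GGOO
After move 2 (F'): F=RGRG U=WWBR R=YBYR D=GOYY L=GWOW
After move 3 (U'): U=WRWB F=GWRG R=RGYR B=YBBB L=OOOW
After move 4 (R'): R=GRRY U=WBWY F=GRRB D=GWYG B=YBOB
After move 5 (F'): F=RBGR U=WBGR R=WRGY D=OWYG L=OYOW
After move 6 (R'): R=RYWG U=WOGY F=RBGR D=OBYR B=GBWB
After move 7 (F): F=GRRB U=WOWY R=GYYG D=WRYR L=OOOB
Query 1: D[1] = R
Query 2: F[0] = G
Query 3: U[2] = W
Query 4: U[1] = O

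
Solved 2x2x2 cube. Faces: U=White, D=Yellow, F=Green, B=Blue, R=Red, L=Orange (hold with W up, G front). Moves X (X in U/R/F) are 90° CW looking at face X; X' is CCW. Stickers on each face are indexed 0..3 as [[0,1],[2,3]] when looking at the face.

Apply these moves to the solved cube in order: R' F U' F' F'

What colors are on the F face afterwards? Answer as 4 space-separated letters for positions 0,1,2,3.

After move 1 (R'): R=RRRR U=WBWB F=GWGW D=YGYG B=YBYB
After move 2 (F): F=GGWW U=WBOO R=WRBR D=RRYG L=OYOG
After move 3 (U'): U=BOWO F=OYWW R=GGBR B=WRYB L=YBOG
After move 4 (F'): F=YWOW U=BOGB R=RGRR D=BGYG L=YOOW
After move 5 (F'): F=WWYO U=BORR R=GGBR D=OWYG L=YBOG
Query: F face = WWYO

Answer: W W Y O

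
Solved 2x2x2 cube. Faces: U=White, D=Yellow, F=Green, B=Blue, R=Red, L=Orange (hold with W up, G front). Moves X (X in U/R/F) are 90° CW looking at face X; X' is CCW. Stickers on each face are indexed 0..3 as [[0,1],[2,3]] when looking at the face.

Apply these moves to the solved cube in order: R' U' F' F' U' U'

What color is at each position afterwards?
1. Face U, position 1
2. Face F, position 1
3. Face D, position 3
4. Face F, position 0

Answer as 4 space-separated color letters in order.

Answer: G R G R

Derivation:
After move 1 (R'): R=RRRR U=WBWB F=GWGW D=YGYG B=YBYB
After move 2 (U'): U=BBWW F=OOGW R=GWRR B=RRYB L=YBOO
After move 3 (F'): F=OWOG U=BBGR R=GWYR D=BOYG L=YWOW
After move 4 (F'): F=WGOO U=BBGY R=OWBR D=WWYG L=YROG
After move 5 (U'): U=BYBG F=YROO R=WGBR B=OWYB L=RROG
After move 6 (U'): U=YGBB F=RROO R=YRBR B=WGYB L=OWOG
Query 1: U[1] = G
Query 2: F[1] = R
Query 3: D[3] = G
Query 4: F[0] = R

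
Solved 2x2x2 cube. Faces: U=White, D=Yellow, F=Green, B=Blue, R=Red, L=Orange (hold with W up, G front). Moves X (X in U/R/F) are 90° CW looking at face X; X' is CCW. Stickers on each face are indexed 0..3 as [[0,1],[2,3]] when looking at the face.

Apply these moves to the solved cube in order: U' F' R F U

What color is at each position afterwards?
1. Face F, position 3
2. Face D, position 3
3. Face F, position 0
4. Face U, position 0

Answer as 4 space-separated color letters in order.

After move 1 (U'): U=WWWW F=OOGG R=GGRR B=RRBB L=BBOO
After move 2 (F'): F=OGOG U=WWGR R=YGYR D=BOYY L=BWOW
After move 3 (R): R=YYRG U=WGGG F=OOOY D=BBYR B=RRWB
After move 4 (F): F=OOYO U=WGWW R=GYGG D=RYYR L=BBOB
After move 5 (U): U=WWWG F=GYYO R=RRGG B=BBWB L=OOOB
Query 1: F[3] = O
Query 2: D[3] = R
Query 3: F[0] = G
Query 4: U[0] = W

Answer: O R G W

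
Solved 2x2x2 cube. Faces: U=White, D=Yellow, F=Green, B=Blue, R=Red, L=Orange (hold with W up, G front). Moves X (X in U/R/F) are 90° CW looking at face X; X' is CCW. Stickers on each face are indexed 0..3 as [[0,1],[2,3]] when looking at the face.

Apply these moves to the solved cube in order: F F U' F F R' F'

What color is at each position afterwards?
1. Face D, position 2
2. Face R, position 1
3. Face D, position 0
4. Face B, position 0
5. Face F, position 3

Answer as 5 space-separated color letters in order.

Answer: Y R O Y R

Derivation:
After move 1 (F): F=GGGG U=WWOO R=WRWR D=RRYY L=OYOY
After move 2 (F): F=GGGG U=WWYY R=OROR D=WWYY L=OROR
After move 3 (U'): U=WYWY F=ORGG R=GGOR B=ORBB L=BBOR
After move 4 (F): F=GOGR U=WYRB R=WGYR D=OGYY L=BWOW
After move 5 (F): F=GGRO U=WYWW R=RGBR D=YWYY L=BOOG
After move 6 (R'): R=GRRB U=WBWO F=GYRW D=YGYO B=YRWB
After move 7 (F'): F=YWGR U=WBGR R=GRYB D=OGYO L=BOOW
Query 1: D[2] = Y
Query 2: R[1] = R
Query 3: D[0] = O
Query 4: B[0] = Y
Query 5: F[3] = R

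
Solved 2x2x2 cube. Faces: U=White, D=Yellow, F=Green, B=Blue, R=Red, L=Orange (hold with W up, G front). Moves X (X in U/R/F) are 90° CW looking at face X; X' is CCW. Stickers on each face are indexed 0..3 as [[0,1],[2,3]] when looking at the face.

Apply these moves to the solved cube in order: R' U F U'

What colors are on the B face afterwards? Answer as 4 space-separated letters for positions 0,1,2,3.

After move 1 (R'): R=RRRR U=WBWB F=GWGW D=YGYG B=YBYB
After move 2 (U): U=WWBB F=RRGW R=YBRR B=OOYB L=GWOO
After move 3 (F): F=GRWR U=WWOW R=BBBR D=RYYG L=GYOG
After move 4 (U'): U=WWWO F=GYWR R=GRBR B=BBYB L=OOOG
Query: B face = BBYB

Answer: B B Y B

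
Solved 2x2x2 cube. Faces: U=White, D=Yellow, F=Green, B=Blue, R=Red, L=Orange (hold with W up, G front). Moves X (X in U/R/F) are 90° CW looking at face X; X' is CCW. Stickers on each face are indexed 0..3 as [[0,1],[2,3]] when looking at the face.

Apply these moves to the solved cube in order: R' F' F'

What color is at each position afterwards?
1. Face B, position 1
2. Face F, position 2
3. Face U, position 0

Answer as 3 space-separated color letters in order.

After move 1 (R'): R=RRRR U=WBWB F=GWGW D=YGYG B=YBYB
After move 2 (F'): F=WWGG U=WBRR R=GRYR D=OOYG L=OBOW
After move 3 (F'): F=WGWG U=WBGY R=OROR D=BWYG L=OROR
Query 1: B[1] = B
Query 2: F[2] = W
Query 3: U[0] = W

Answer: B W W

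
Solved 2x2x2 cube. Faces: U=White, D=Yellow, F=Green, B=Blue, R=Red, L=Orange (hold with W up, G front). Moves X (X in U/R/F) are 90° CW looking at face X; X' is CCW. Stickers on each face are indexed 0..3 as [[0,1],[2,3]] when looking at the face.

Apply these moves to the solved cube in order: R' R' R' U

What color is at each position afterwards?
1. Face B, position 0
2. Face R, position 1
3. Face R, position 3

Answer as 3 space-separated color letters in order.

After move 1 (R'): R=RRRR U=WBWB F=GWGW D=YGYG B=YBYB
After move 2 (R'): R=RRRR U=WYWY F=GBGB D=YWYW B=GBGB
After move 3 (R'): R=RRRR U=WGWG F=GYGY D=YBYB B=WBWB
After move 4 (U): U=WWGG F=RRGY R=WBRR B=OOWB L=GYOO
Query 1: B[0] = O
Query 2: R[1] = B
Query 3: R[3] = R

Answer: O B R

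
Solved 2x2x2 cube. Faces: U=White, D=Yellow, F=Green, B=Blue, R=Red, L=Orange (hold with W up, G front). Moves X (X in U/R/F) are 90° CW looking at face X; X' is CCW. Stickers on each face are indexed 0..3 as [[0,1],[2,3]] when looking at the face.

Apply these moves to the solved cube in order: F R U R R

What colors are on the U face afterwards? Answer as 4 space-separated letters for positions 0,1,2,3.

Answer: O B G B

Derivation:
After move 1 (F): F=GGGG U=WWOO R=WRWR D=RRYY L=OYOY
After move 2 (R): R=WWRR U=WGOG F=GRGY D=RBYB B=OBWB
After move 3 (U): U=OWGG F=WWGY R=OBRR B=OYWB L=GROY
After move 4 (R): R=RORB U=OWGY F=WBGB D=RWYO B=GYWB
After move 5 (R): R=RRBO U=OBGB F=WWGO D=RWYG B=YYWB
Query: U face = OBGB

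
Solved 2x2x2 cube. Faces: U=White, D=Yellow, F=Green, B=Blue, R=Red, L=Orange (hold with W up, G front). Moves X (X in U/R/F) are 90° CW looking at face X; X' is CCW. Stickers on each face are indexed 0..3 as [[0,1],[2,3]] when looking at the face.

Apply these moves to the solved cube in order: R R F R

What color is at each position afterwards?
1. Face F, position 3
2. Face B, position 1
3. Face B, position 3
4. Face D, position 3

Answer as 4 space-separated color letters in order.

Answer: W B B G

Derivation:
After move 1 (R): R=RRRR U=WGWG F=GYGY D=YBYB B=WBWB
After move 2 (R): R=RRRR U=WYWY F=GBGB D=YWYW B=GBGB
After move 3 (F): F=GGBB U=WYOO R=WRYR D=RRYW L=OYOW
After move 4 (R): R=YWRR U=WGOB F=GRBW D=RGYG B=OBYB
Query 1: F[3] = W
Query 2: B[1] = B
Query 3: B[3] = B
Query 4: D[3] = G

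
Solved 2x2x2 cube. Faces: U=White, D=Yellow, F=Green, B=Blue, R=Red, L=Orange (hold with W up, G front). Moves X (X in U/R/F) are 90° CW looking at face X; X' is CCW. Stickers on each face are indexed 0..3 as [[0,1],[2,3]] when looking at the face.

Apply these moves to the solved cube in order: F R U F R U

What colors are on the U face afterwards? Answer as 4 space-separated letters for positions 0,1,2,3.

After move 1 (F): F=GGGG U=WWOO R=WRWR D=RRYY L=OYOY
After move 2 (R): R=WWRR U=WGOG F=GRGY D=RBYB B=OBWB
After move 3 (U): U=OWGG F=WWGY R=OBRR B=OYWB L=GROY
After move 4 (F): F=GWYW U=OWYR R=GBGR D=ROYB L=GROB
After move 5 (R): R=GGRB U=OWYW F=GOYB D=RWYO B=RYWB
After move 6 (U): U=YOWW F=GGYB R=RYRB B=GRWB L=GOOB
Query: U face = YOWW

Answer: Y O W W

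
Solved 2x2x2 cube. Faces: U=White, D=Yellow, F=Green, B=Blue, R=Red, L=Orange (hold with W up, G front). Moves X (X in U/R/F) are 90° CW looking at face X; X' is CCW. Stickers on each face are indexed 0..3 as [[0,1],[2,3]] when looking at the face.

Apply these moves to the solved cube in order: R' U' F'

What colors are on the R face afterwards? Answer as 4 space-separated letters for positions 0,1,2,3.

After move 1 (R'): R=RRRR U=WBWB F=GWGW D=YGYG B=YBYB
After move 2 (U'): U=BBWW F=OOGW R=GWRR B=RRYB L=YBOO
After move 3 (F'): F=OWOG U=BBGR R=GWYR D=BOYG L=YWOW
Query: R face = GWYR

Answer: G W Y R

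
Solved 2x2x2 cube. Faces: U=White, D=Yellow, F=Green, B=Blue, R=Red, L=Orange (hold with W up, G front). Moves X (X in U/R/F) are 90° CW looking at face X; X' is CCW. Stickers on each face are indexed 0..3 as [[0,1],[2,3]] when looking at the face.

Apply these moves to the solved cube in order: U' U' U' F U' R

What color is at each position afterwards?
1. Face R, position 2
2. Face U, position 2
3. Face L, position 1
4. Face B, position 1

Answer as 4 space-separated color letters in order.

After move 1 (U'): U=WWWW F=OOGG R=GGRR B=RRBB L=BBOO
After move 2 (U'): U=WWWW F=BBGG R=OORR B=GGBB L=RROO
After move 3 (U'): U=WWWW F=RRGG R=BBRR B=OOBB L=GGOO
After move 4 (F): F=GRGR U=WWOG R=WBWR D=RBYY L=GYOY
After move 5 (U'): U=WGWO F=GYGR R=GRWR B=WBBB L=OOOY
After move 6 (R): R=WGRR U=WYWR F=GBGY D=RBYW B=OBGB
Query 1: R[2] = R
Query 2: U[2] = W
Query 3: L[1] = O
Query 4: B[1] = B

Answer: R W O B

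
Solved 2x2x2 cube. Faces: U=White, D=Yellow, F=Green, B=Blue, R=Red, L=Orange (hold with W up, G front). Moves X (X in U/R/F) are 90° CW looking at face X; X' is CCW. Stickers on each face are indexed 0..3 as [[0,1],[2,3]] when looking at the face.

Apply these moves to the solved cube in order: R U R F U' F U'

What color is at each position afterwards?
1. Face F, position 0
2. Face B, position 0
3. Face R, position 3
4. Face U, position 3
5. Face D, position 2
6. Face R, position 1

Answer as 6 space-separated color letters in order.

Answer: G W B W Y G

Derivation:
After move 1 (R): R=RRRR U=WGWG F=GYGY D=YBYB B=WBWB
After move 2 (U): U=WWGG F=RRGY R=WBRR B=OOWB L=GYOO
After move 3 (R): R=RWRB U=WRGY F=RBGB D=YWYO B=GOWB
After move 4 (F): F=GRBB U=WROY R=GWYB D=RRYO L=GYOW
After move 5 (U'): U=RYWO F=GYBB R=GRYB B=GWWB L=GOOW
After move 6 (F): F=BGBY U=RYWO R=WROB D=YGYO L=GROR
After move 7 (U'): U=YORW F=GRBY R=BGOB B=WRWB L=GWOR
Query 1: F[0] = G
Query 2: B[0] = W
Query 3: R[3] = B
Query 4: U[3] = W
Query 5: D[2] = Y
Query 6: R[1] = G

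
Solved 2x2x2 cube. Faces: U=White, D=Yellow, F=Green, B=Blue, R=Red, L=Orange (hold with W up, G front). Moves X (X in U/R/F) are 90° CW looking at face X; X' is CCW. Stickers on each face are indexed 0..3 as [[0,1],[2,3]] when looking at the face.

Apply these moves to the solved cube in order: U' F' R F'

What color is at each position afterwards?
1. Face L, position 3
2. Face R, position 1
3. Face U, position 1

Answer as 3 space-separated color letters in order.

After move 1 (U'): U=WWWW F=OOGG R=GGRR B=RRBB L=BBOO
After move 2 (F'): F=OGOG U=WWGR R=YGYR D=BOYY L=BWOW
After move 3 (R): R=YYRG U=WGGG F=OOOY D=BBYR B=RRWB
After move 4 (F'): F=OYOO U=WGYR R=BYBG D=WWYR L=BGOG
Query 1: L[3] = G
Query 2: R[1] = Y
Query 3: U[1] = G

Answer: G Y G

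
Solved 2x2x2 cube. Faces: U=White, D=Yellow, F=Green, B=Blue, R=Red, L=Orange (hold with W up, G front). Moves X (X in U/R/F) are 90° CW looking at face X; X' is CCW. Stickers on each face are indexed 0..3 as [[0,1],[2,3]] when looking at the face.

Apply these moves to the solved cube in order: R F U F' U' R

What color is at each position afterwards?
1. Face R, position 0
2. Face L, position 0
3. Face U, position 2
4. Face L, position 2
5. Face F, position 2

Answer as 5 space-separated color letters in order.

Answer: R O O O W

Derivation:
After move 1 (R): R=RRRR U=WGWG F=GYGY D=YBYB B=WBWB
After move 2 (F): F=GGYY U=WGOO R=WRGR D=RRYB L=OYOB
After move 3 (U): U=OWOG F=WRYY R=WBGR B=OYWB L=GGOB
After move 4 (F'): F=RYWY U=OWWG R=RBRR D=GBYB L=GGOO
After move 5 (U'): U=WGOW F=GGWY R=RYRR B=RBWB L=OYOO
After move 6 (R): R=RRRY U=WGOY F=GBWB D=GWYR B=WBGB
Query 1: R[0] = R
Query 2: L[0] = O
Query 3: U[2] = O
Query 4: L[2] = O
Query 5: F[2] = W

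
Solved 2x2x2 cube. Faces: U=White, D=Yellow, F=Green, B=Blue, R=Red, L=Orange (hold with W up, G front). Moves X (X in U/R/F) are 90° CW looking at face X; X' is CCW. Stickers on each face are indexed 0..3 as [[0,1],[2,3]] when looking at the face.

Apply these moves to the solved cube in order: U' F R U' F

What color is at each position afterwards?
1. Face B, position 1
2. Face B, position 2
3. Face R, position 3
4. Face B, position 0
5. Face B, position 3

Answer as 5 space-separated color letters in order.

Answer: W W G W B

Derivation:
After move 1 (U'): U=WWWW F=OOGG R=GGRR B=RRBB L=BBOO
After move 2 (F): F=GOGO U=WWOB R=WGWR D=RGYY L=BYOY
After move 3 (R): R=WWRG U=WOOO F=GGGY D=RBYR B=BRWB
After move 4 (U'): U=OOWO F=BYGY R=GGRG B=WWWB L=BROY
After move 5 (F): F=GBYY U=OOYR R=WGOG D=RGYR L=BROB
Query 1: B[1] = W
Query 2: B[2] = W
Query 3: R[3] = G
Query 4: B[0] = W
Query 5: B[3] = B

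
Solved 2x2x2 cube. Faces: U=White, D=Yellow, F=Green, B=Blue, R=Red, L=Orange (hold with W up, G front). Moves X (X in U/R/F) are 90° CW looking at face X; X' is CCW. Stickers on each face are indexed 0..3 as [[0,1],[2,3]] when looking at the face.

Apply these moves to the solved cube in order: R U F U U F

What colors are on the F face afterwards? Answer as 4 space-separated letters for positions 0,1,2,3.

Answer: Y O R O

Derivation:
After move 1 (R): R=RRRR U=WGWG F=GYGY D=YBYB B=WBWB
After move 2 (U): U=WWGG F=RRGY R=WBRR B=OOWB L=GYOO
After move 3 (F): F=GRYR U=WWOY R=GBGR D=RWYB L=GYOB
After move 4 (U): U=OWYW F=GBYR R=OOGR B=GYWB L=GROB
After move 5 (U): U=YOWW F=OOYR R=GYGR B=GRWB L=GBOB
After move 6 (F): F=YORO U=YOBB R=WYWR D=GGYB L=GROW
Query: F face = YORO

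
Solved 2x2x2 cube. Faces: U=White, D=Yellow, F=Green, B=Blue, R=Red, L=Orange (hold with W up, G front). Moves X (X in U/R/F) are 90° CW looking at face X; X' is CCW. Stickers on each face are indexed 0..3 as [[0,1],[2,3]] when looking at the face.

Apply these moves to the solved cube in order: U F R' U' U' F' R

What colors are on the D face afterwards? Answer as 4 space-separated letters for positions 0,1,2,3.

After move 1 (U): U=WWWW F=RRGG R=BBRR B=OOBB L=GGOO
After move 2 (F): F=GRGR U=WWOG R=WBWR D=RBYY L=GYOY
After move 3 (R'): R=BRWW U=WBOO F=GWGG D=RRYR B=YOBB
After move 4 (U'): U=BOWO F=GYGG R=GWWW B=BRBB L=YOOY
After move 5 (U'): U=OOBW F=YOGG R=GYWW B=GWBB L=BROY
After move 6 (F'): F=OGYG U=OOGW R=RYRW D=RYYR L=BWOB
After move 7 (R): R=RRWY U=OGGG F=OYYR D=RBYG B=WWOB
Query: D face = RBYG

Answer: R B Y G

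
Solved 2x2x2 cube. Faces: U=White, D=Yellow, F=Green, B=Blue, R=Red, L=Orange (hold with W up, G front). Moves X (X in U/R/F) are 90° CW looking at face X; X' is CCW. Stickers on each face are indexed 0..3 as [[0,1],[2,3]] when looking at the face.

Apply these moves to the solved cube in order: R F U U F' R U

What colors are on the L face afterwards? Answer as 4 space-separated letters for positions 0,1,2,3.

After move 1 (R): R=RRRR U=WGWG F=GYGY D=YBYB B=WBWB
After move 2 (F): F=GGYY U=WGOO R=WRGR D=RRYB L=OYOB
After move 3 (U): U=OWOG F=WRYY R=WBGR B=OYWB L=GGOB
After move 4 (U): U=OOGW F=WBYY R=OYGR B=GGWB L=WROB
After move 5 (F'): F=BYWY U=OOOG R=RYRR D=RBYB L=WWOG
After move 6 (R): R=RRRY U=OYOY F=BBWB D=RWYG B=GGOB
After move 7 (U): U=OOYY F=RRWB R=GGRY B=WWOB L=BBOG
Query: L face = BBOG

Answer: B B O G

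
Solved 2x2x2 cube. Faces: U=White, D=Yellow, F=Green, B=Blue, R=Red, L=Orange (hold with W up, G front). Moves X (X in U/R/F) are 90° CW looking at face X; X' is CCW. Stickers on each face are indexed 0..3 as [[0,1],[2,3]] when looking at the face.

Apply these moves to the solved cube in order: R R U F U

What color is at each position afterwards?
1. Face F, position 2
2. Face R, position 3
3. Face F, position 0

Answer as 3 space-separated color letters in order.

Answer: B R Y

Derivation:
After move 1 (R): R=RRRR U=WGWG F=GYGY D=YBYB B=WBWB
After move 2 (R): R=RRRR U=WYWY F=GBGB D=YWYW B=GBGB
After move 3 (U): U=WWYY F=RRGB R=GBRR B=OOGB L=GBOO
After move 4 (F): F=GRBR U=WWOB R=YBYR D=RGYW L=GYOW
After move 5 (U): U=OWBW F=YBBR R=OOYR B=GYGB L=GROW
Query 1: F[2] = B
Query 2: R[3] = R
Query 3: F[0] = Y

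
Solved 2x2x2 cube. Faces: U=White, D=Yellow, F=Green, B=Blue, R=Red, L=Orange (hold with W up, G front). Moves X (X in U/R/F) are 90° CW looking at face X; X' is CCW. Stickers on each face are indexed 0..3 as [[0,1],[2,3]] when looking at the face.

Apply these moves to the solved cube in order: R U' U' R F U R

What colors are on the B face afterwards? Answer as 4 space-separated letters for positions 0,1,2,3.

After move 1 (R): R=RRRR U=WGWG F=GYGY D=YBYB B=WBWB
After move 2 (U'): U=GGWW F=OOGY R=GYRR B=RRWB L=WBOO
After move 3 (U'): U=GWGW F=WBGY R=OORR B=GYWB L=RROO
After move 4 (R): R=RORO U=GBGY F=WBGB D=YWYG B=WYWB
After move 5 (F): F=GWBB U=GBOR R=GOYO D=RRYG L=RYOW
After move 6 (U): U=OGRB F=GOBB R=WYYO B=RYWB L=GWOW
After move 7 (R): R=YWOY U=OORB F=GRBG D=RWYR B=BYGB
Query: B face = BYGB

Answer: B Y G B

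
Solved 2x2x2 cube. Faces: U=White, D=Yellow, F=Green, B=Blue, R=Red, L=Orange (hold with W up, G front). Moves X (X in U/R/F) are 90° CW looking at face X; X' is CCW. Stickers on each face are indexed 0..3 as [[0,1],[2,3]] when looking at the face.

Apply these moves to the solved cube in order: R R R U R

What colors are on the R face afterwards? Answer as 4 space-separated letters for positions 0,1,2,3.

Answer: R Y R B

Derivation:
After move 1 (R): R=RRRR U=WGWG F=GYGY D=YBYB B=WBWB
After move 2 (R): R=RRRR U=WYWY F=GBGB D=YWYW B=GBGB
After move 3 (R): R=RRRR U=WBWB F=GWGW D=YGYG B=YBYB
After move 4 (U): U=WWBB F=RRGW R=YBRR B=OOYB L=GWOO
After move 5 (R): R=RYRB U=WRBW F=RGGG D=YYYO B=BOWB
Query: R face = RYRB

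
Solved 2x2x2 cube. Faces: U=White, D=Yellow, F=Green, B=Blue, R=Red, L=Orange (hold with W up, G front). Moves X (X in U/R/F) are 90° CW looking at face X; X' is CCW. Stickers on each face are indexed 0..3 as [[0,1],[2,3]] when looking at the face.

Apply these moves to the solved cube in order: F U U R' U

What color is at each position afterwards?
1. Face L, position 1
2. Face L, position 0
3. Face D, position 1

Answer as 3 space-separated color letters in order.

Answer: O B B

Derivation:
After move 1 (F): F=GGGG U=WWOO R=WRWR D=RRYY L=OYOY
After move 2 (U): U=OWOW F=WRGG R=BBWR B=OYBB L=GGOY
After move 3 (U): U=OOWW F=BBGG R=OYWR B=GGBB L=WROY
After move 4 (R'): R=YROW U=OBWG F=BOGW D=RBYG B=YGRB
After move 5 (U): U=WOGB F=YRGW R=YGOW B=WRRB L=BOOY
Query 1: L[1] = O
Query 2: L[0] = B
Query 3: D[1] = B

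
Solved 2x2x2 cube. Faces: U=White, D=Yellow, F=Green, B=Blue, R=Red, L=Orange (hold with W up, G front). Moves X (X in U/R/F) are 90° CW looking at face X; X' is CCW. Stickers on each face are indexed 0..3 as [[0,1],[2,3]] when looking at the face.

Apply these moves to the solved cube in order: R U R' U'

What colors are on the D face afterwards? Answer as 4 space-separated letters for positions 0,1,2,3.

Answer: Y R Y Y

Derivation:
After move 1 (R): R=RRRR U=WGWG F=GYGY D=YBYB B=WBWB
After move 2 (U): U=WWGG F=RRGY R=WBRR B=OOWB L=GYOO
After move 3 (R'): R=BRWR U=WWGO F=RWGG D=YRYY B=BOBB
After move 4 (U'): U=WOWG F=GYGG R=RWWR B=BRBB L=BOOO
Query: D face = YRYY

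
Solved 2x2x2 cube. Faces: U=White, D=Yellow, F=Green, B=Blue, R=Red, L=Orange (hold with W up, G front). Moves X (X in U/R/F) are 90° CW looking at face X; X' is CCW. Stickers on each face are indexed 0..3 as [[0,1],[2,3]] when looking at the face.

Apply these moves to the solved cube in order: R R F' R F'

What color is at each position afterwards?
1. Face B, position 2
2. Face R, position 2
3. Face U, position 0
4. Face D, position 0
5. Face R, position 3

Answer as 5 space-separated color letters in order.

Answer: Y O W Y R

Derivation:
After move 1 (R): R=RRRR U=WGWG F=GYGY D=YBYB B=WBWB
After move 2 (R): R=RRRR U=WYWY F=GBGB D=YWYW B=GBGB
After move 3 (F'): F=BBGG U=WYRR R=WRYR D=OOYW L=OYOW
After move 4 (R): R=YWRR U=WBRG F=BOGW D=OGYG B=RBYB
After move 5 (F'): F=OWBG U=WBYR R=GWOR D=YWYG L=OGOR
Query 1: B[2] = Y
Query 2: R[2] = O
Query 3: U[0] = W
Query 4: D[0] = Y
Query 5: R[3] = R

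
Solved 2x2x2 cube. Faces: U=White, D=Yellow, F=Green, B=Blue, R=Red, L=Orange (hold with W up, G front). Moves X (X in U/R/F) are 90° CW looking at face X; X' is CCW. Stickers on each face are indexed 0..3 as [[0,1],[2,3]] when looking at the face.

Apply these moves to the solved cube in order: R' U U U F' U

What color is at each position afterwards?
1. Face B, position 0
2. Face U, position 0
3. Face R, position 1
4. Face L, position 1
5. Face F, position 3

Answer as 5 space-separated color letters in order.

Answer: Y G R W G

Derivation:
After move 1 (R'): R=RRRR U=WBWB F=GWGW D=YGYG B=YBYB
After move 2 (U): U=WWBB F=RRGW R=YBRR B=OOYB L=GWOO
After move 3 (U): U=BWBW F=YBGW R=OORR B=GWYB L=RROO
After move 4 (U): U=BBWW F=OOGW R=GWRR B=RRYB L=YBOO
After move 5 (F'): F=OWOG U=BBGR R=GWYR D=BOYG L=YWOW
After move 6 (U): U=GBRB F=GWOG R=RRYR B=YWYB L=OWOW
Query 1: B[0] = Y
Query 2: U[0] = G
Query 3: R[1] = R
Query 4: L[1] = W
Query 5: F[3] = G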